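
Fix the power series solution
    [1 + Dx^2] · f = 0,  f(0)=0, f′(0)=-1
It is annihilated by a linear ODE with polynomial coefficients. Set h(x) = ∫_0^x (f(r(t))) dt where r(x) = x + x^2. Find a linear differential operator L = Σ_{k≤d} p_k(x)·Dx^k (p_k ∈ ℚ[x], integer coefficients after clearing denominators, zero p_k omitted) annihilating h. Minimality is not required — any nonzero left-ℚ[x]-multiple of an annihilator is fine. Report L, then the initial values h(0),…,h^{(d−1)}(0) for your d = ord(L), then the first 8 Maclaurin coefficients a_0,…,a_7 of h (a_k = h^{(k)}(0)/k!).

L = (1 + 6·x + 12·x^2 + 8·x^3)·Dx - 2·Dx^2 + (1 + 2·x)·Dx^3  (order 3).
h: a_k = 0, 0, -1/2, -1/3, 1/24, 1/10, 59/720, 1/56, …
ICs: h(0) = 0, h′(0) = 0, h′′(0) = -1.

f: a_k = 0, -1, 0, 1/6, 0, -1/120, 0, 1/5040, …
Substitute x→r, Dx→(1/r')Dx; clear ⇒ L₀.
∫: right-multiply L₀ by Dx.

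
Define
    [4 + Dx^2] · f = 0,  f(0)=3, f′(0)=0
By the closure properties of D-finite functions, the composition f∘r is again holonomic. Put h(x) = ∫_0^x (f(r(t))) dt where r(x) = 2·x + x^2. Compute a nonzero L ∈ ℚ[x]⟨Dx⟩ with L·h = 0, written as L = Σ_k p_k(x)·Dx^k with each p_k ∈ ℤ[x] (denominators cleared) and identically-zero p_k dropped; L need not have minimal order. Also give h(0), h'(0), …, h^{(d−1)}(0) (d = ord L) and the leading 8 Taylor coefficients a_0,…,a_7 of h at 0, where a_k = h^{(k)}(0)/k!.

L = (16 + 48·x + 48·x^2 + 16·x^3)·Dx - Dx^2 + (1 + x)·Dx^3  (order 3).
h: a_k = 0, 3, 0, -8, -6, 26/5, 32/3, 464/105, …
ICs: h(0) = 0, h′(0) = 3, h′′(0) = 0.

f: a_k = 3, 0, -6, 0, 2, 0, -4/15, 0, …
Substitute x→r, Dx→(1/r')Dx; clear ⇒ L₀.
∫: right-multiply L₀ by Dx.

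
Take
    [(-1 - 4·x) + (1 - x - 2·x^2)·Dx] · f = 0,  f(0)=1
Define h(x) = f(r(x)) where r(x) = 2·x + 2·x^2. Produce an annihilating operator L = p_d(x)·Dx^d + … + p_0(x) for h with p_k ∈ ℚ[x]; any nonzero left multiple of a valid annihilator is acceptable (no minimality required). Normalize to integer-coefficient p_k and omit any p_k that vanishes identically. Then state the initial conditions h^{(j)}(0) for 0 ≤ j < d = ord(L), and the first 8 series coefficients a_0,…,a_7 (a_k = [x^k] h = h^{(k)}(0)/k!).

L = (2 + 20·x + 48·x^2 + 32·x^3) + (-1 + 2·x + 10·x^2 + 16·x^3 + 8·x^4)·Dx  (order 1).
h: a_k = 1, 2, 14, 64, 308, 1496, 7208, 34816, …
ICs: h(0) = 1.

f: a_k = 1, 1, 3, 5, 11, 21, 43, 85, …
h₀=f(r): pull back L_f along r ⇒ L₀.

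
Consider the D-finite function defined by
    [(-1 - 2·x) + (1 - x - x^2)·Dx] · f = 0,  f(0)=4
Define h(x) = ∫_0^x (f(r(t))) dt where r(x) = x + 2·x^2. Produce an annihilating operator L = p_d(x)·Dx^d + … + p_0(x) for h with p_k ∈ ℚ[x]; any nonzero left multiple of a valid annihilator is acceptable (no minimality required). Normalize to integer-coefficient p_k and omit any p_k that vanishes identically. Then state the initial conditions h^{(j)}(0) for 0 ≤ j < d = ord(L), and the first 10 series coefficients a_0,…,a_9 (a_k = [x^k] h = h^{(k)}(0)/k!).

f: a_k = 4, 4, 8, 12, 20, 32, 52, 84, 136, 220, …
Change of var in L_f (x↦r) gives L₀.
h=∫h₀ ⇒ L = L₀·Dx.
L = (1 + 6·x + 12·x^2 + 16·x^3)·Dx + (-1 + x + 3·x^2 + 4·x^3 + 4·x^4)·Dx^2  (order 2).
h: a_k = 0, 4, 2, 16/3, 11, 124/5, 56, 948/7, 657/2, 7312/9, …
ICs: h(0) = 0, h′(0) = 4.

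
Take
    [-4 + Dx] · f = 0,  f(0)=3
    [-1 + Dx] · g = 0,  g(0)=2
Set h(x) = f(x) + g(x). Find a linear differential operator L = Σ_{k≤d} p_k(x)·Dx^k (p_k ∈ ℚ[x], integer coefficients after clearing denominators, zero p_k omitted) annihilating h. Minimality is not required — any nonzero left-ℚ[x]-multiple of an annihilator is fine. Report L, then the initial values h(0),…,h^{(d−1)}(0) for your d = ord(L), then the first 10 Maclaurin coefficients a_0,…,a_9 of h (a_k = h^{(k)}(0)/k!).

L = 4 - 5·Dx + Dx^2  (order 2).
h: a_k = 5, 14, 25, 97/3, 385/12, 1537/60, 1229/72, 3511/360, 19661/4032, 393217/181440, …
ICs: h(0) = 5, h′(0) = 14.

f: a_k = 3, 12, 24, 32, 32, 128/5, 256/15, 1024/105, 512/105, 2048/945, …
g: a_k = 2, 2, 1, 1/3, 1/12, 1/60, 1/360, 1/2520, 1/20160, 1/181440, …
Sum ⇒ L₀ = lclm(L_f,L_g) in ℚ(x)⟨Dx⟩.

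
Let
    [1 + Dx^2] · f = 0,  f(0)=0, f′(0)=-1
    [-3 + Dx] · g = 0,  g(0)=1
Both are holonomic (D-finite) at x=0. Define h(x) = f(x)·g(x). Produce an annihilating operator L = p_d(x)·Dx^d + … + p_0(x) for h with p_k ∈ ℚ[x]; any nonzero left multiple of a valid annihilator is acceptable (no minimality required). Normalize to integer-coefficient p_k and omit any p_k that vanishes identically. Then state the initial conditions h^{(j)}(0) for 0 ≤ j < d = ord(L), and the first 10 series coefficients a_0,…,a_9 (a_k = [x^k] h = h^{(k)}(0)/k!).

f: a_k = 0, -1, 0, 1/6, 0, -1/120, 0, 1/5040, 0, -1/362880, …
g: a_k = 1, 3, 9/2, 9/2, 27/8, 81/40, 81/80, 243/560, 729/4480, 243/4480, …
Sym-product of L_f,L_g gives L₀ (≤ ord 2).
L = 10 - 6·Dx + Dx^2  (order 2).
h: a_k = 0, -1, -3, -13/3, -4, -79/30, -13/10, -307/630, -2/15, -481/22680, …
ICs: h(0) = 0, h′(0) = -1.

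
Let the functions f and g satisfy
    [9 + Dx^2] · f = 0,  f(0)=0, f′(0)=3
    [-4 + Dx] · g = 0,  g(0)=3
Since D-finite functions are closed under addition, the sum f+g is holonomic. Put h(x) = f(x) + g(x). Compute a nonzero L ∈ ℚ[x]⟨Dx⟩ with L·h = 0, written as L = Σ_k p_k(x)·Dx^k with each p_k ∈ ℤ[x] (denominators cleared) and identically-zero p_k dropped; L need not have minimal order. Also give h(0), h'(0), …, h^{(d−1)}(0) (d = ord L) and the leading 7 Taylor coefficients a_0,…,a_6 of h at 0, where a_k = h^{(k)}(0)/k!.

f: a_k = 0, 3, 0, -9/2, 0, 81/40, 0, …
g: a_k = 3, 12, 24, 32, 32, 128/5, 256/15, …
Weyl lclm of L_f,L_g ⇒ L₀ (ord ≤ 3).
L = -36 + 9·Dx - 4·Dx^2 + Dx^3  (order 3).
h: a_k = 3, 15, 24, 55/2, 32, 221/8, 256/15, …
ICs: h(0) = 3, h′(0) = 15, h′′(0) = 48.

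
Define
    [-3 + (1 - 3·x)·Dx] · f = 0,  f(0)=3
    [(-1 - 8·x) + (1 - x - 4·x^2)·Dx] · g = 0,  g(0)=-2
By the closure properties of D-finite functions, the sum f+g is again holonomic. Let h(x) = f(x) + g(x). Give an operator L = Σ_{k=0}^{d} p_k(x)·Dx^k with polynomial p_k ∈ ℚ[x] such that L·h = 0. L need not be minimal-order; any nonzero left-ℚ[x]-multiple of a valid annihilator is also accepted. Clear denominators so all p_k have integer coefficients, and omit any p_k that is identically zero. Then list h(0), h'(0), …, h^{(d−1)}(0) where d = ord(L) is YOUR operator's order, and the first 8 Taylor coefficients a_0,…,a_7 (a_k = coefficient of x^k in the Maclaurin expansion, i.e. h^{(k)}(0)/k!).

L = (6 - 72·x + 144·x^2 - 144·x^3) + (4 - 84·x^2 + 252·x^3 - 288·x^4)·Dx + (-1 + 8·x - 21·x^2 + 8·x^3 + 54·x^4 - 72·x^5)·Dx^2  (order 2).
h: a_k = 1, 7, 17, 63, 185, 599, 1825, 5679, …
ICs: h(0) = 1, h′(0) = 7.

f: a_k = 3, 9, 27, 81, 243, 729, 2187, 6561, …
g: a_k = -2, -2, -10, -18, -58, -130, -362, -882, …
h₀=f+g: left-lcm gives L₀, ord ≤ 2.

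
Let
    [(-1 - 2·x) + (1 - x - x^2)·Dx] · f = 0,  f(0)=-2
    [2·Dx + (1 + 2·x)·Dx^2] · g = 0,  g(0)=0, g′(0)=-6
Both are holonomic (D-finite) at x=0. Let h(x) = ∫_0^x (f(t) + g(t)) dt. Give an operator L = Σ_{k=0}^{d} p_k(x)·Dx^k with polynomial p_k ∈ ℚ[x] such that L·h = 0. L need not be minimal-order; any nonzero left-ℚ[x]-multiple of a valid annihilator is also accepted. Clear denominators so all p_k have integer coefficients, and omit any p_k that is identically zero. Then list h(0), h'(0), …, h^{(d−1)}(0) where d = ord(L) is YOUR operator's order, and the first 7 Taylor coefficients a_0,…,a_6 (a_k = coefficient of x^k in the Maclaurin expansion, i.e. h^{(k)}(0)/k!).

L = (34 + 92·x + 116·x^2 + 48·x^3 + 24·x^4)·Dx^2 + (5 + 60·x + 170·x^2 + 180·x^3 + 100·x^4 + 40·x^5)·Dx^3 + (-3 - 11·x - 5·x^2 + 20·x^3 + 30·x^4 + 24·x^5 + 8·x^6)·Dx^4  (order 4).
h: a_k = 0, -2, -4, 2/3, -7/2, 2/5, -88/15, …
ICs: h(0) = 0, h′(0) = -2, h′′(0) = -8, h′′′(0) = 4.

f: a_k = -2, -2, -4, -6, -10, -16, -26, …
g: a_k = 0, -6, 6, -8, 12, -96/5, 32, …
Sum ⇒ L₀ = lclm(L_f,L_g) in ℚ(x)⟨Dx⟩.
Integrate: L := L₀·Dx.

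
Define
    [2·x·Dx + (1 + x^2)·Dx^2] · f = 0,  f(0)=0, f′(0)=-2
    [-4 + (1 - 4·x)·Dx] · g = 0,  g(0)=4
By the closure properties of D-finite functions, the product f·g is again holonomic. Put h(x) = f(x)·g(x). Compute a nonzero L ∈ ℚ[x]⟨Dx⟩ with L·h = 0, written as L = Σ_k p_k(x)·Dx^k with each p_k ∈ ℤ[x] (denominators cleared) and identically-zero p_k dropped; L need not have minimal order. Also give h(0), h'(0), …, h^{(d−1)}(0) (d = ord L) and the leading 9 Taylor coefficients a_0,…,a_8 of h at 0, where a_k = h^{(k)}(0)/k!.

f: a_k = 0, -2, 0, 2/3, 0, -2/5, 0, 2/7, 0, …
g: a_k = 4, 16, 64, 256, 1024, 4096, 16384, 65536, 262144, …
L₀ := L_f ⊗_s L_g (sym. prod.), ord ≤ 2.
L = 8·x + (8 - 2·x + 16·x^2)·Dx + (-1 + 4·x - x^2 + 4·x^3)·Dx^2  (order 2).
h: a_k = 0, -8, -32, -376/3, -1504/3, -30104/15, -120416/15, -3371528/105, -13486112/105, …
ICs: h(0) = 0, h′(0) = -8.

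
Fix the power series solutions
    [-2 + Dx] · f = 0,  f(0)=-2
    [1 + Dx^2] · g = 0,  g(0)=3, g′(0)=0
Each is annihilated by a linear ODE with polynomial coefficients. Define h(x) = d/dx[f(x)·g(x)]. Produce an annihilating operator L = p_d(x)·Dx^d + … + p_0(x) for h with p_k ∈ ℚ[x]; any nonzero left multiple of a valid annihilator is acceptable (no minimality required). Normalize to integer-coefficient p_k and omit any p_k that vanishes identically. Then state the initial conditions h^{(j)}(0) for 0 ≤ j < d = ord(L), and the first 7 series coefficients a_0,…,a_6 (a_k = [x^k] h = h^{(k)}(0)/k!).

L = 5 - 4·Dx + Dx^2  (order 2).
h: a_k = -12, -18, -6, 7, 19/2, 117/20, 139/60, …
ICs: h(0) = -12, h′(0) = -18.

f: a_k = -2, -4, -4, -8/3, -4/3, -8/15, -8/45, …
g: a_k = 3, 0, -3/2, 0, 1/8, 0, -1/240, …
h₀=f·g: eliminate ⇒ L₀, order ≤ 1·2.
h=h₀': d/dx-closure on L₀ ⇒ L.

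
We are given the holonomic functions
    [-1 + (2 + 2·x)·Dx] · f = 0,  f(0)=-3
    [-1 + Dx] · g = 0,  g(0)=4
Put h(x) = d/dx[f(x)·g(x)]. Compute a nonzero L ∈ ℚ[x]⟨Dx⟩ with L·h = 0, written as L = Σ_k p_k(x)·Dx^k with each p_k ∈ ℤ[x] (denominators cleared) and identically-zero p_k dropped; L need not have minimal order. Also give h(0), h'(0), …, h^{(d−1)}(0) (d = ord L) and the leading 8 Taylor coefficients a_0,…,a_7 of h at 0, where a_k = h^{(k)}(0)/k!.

f: a_k = -3, -3/2, 3/8, -3/16, 15/128, -21/256, 63/1024, -99/2048, …
g: a_k = 4, 4, 2, 2/3, 1/6, 1/30, 1/180, 1/1260, …
h₀=f·g: eliminate ⇒ L₀, order ≤ 1·1.
h₀' ⇒ L via d/dx closure of L₀.
L = (7 + 12·x + 4·x^2) + (-6 - 10·x - 4·x^2)·Dx  (order 1).
h: a_k = -18, -21, -51/4, -33/8, -107/64, 89/640, -1123/2560, 39551/107520, …
ICs: h(0) = -18.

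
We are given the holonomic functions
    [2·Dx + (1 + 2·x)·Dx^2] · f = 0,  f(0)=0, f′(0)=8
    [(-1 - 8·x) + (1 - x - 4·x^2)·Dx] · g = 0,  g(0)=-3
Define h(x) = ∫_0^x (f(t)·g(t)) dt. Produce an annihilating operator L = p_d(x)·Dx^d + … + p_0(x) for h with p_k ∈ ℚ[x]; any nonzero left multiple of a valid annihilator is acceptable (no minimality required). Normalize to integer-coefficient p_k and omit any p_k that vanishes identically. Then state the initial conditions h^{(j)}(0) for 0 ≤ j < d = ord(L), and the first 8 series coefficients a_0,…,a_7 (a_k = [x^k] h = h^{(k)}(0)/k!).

L = (10 + 32·x)·Dx + (22·x + 40·x^2)·Dx^2 + (-1 - x + 6·x^2 + 8·x^3)·Dx^3  (order 3).
h: a_k = 0, 0, -12, 0, -32, -16, -1672/15, -4304/35, …
ICs: h(0) = 0, h′(0) = 0, h′′(0) = -24.

f: a_k = 0, 8, -8, 32/3, -16, 128/5, -128/3, 512/7, …
g: a_k = -3, -3, -15, -27, -87, -195, -543, -1323, …
h₀=f·g: eliminate ⇒ L₀, order ≤ 2·1.
∫: right-multiply L₀ by Dx.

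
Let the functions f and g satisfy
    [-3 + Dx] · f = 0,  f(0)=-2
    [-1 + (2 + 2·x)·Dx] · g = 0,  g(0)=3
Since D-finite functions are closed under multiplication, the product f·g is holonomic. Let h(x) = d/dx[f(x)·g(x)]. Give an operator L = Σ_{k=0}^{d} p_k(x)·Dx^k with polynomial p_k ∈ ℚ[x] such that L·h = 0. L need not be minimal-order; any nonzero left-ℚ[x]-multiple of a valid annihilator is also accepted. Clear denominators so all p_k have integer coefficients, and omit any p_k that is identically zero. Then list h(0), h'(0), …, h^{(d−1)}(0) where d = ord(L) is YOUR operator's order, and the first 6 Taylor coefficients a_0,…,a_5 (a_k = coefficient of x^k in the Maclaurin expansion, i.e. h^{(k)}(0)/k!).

f: a_k = -2, -6, -9, -9, -27/4, -81/20, …
g: a_k = 3, 3/2, -3/8, 3/16, -15/128, 21/256, …
h₀=f·g: eliminate ⇒ L₀, order ≤ 1·1.
Differentiate: ansatz ord ≤ ord L₀ ⇒ L.
L = (47 + 84·x + 36·x^2) + (-14 - 26·x - 12·x^2)·Dx  (order 1).
h: a_k = -21, -141/2, -927/8, -2001/16, -12831/128, -81567/1280, …
ICs: h(0) = -21.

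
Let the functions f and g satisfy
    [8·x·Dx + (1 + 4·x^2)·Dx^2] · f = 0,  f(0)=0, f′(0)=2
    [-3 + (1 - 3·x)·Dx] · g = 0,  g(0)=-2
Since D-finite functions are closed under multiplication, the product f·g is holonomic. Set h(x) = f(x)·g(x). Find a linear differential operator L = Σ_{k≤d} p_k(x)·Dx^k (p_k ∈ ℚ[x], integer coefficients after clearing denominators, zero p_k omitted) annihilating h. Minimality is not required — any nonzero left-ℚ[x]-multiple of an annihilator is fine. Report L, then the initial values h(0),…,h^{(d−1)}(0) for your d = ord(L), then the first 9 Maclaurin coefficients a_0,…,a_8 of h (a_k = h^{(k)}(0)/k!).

L = 24·x + (6 - 8·x + 48·x^2)·Dx + (-1 + 3·x - 4·x^2 + 12·x^3)·Dx^2  (order 2).
h: a_k = 0, -4, -12, -92/3, -92, -1444/5, -4332/5, -89692/35, -269076/35, …
ICs: h(0) = 0, h′(0) = -4.

f: a_k = 0, 2, 0, -8/3, 0, 32/5, 0, -128/7, 0, …
g: a_k = -2, -6, -18, -54, -162, -486, -1458, -4374, -13122, …
h₀=f·g: eliminate ⇒ L₀, order ≤ 2·1.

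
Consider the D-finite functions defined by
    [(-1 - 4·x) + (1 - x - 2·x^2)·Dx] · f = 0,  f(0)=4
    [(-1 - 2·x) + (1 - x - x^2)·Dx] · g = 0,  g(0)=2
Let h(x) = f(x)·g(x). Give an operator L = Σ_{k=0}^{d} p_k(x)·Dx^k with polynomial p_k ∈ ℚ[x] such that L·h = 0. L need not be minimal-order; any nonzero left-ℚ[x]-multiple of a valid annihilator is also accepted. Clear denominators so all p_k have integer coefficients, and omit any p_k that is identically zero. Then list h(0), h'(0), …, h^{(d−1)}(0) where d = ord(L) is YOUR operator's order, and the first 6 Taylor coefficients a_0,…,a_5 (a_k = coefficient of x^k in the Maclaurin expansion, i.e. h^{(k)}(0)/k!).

f: a_k = 4, 4, 12, 20, 44, 84, …
g: a_k = 2, 2, 4, 6, 10, 16, …
Product ⇒ symmetric product L₀, ord ≤ 1.
L = (-2 - 4·x + 9·x^2 + 8·x^3) + (1 - 2·x - 2·x^2 + 3·x^3 + 2·x^4)·Dx  (order 1).
h: a_k = 8, 16, 48, 104, 240, 512, …
ICs: h(0) = 8.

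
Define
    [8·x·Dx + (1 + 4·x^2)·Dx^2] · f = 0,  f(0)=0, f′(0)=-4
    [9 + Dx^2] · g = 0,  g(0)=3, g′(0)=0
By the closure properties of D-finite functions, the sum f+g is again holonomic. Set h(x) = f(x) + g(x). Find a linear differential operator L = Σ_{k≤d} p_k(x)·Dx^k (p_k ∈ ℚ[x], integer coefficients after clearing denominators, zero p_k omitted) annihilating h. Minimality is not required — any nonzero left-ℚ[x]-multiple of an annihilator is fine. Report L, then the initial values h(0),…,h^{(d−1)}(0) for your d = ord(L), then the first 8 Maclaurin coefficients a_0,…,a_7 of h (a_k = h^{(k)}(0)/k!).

f: a_k = 0, -4, 0, 16/3, 0, -64/5, 0, 256/7, …
g: a_k = 3, 0, -27/2, 0, 81/8, 0, -243/80, 0, …
Weyl lclm of L_f,L_g ⇒ L₀ (ord ≤ 4).
L = (-2808·x + 19008·x^3 + 10368·x^5)·Dx + (9 + 1548·x^2 + 7344·x^4 + 5184·x^6)·Dx^2 + (-312·x + 2112·x^3 + 1152·x^5)·Dx^3 + (1 + 172·x^2 + 816·x^4 + 576·x^6)·Dx^4  (order 4).
h: a_k = 3, -4, -27/2, 16/3, 81/8, -64/5, -243/80, 256/7, …
ICs: h(0) = 3, h′(0) = -4, h′′(0) = -27, h′′′(0) = 32.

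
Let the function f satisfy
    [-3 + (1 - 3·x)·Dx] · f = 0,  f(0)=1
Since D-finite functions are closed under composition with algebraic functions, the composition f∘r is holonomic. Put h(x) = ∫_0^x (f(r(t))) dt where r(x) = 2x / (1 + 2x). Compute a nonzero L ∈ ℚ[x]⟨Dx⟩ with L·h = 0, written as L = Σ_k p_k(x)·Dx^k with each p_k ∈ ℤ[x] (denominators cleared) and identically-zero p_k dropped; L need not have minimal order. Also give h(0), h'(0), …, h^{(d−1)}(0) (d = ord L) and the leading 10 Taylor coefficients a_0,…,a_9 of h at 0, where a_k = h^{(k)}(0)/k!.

L = 6·Dx + (-1 + 2·x + 8·x^2)·Dx^2  (order 2).
h: a_k = 0, 1, 3, 8, 24, 384/5, 256, 6144/7, 3072, 32768/3, …
ICs: h(0) = 0, h′(0) = 1.

f: a_k = 1, 3, 9, 27, 81, 243, 729, 2187, 6561, 19683, …
h₀=f(r): pull back L_f along r ⇒ L₀.
h=∫₀ˣh₀: take L = L₀·Dx.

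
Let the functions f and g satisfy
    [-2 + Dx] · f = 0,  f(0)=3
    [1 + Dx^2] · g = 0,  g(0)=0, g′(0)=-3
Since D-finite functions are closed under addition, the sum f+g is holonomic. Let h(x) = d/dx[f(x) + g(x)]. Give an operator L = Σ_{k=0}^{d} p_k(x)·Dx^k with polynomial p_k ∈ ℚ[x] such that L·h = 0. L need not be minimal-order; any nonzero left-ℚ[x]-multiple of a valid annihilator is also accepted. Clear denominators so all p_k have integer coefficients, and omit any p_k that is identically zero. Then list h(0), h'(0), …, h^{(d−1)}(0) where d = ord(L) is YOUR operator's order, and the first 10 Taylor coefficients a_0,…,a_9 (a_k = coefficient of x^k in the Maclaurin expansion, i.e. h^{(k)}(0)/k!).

f: a_k = 3, 6, 6, 4, 2, 4/5, 4/15, 8/105, 2/105, 4/945, …
g: a_k = 0, -3, 0, 1/2, 0, -1/40, 0, 1/1680, 0, -1/120960, …
h₀=f+g: left-lcm gives L₀, ord ≤ 3.
h=h₀': d/dx-closure on L₀ ⇒ L.
L = 2 - Dx + 2·Dx^2 - Dx^3  (order 3).
h: a_k = 3, 12, 27/2, 8, 31/8, 8/5, 43/80, 16/105, 73/1920, 8/945, …
ICs: h(0) = 3, h′(0) = 12, h′′(0) = 27.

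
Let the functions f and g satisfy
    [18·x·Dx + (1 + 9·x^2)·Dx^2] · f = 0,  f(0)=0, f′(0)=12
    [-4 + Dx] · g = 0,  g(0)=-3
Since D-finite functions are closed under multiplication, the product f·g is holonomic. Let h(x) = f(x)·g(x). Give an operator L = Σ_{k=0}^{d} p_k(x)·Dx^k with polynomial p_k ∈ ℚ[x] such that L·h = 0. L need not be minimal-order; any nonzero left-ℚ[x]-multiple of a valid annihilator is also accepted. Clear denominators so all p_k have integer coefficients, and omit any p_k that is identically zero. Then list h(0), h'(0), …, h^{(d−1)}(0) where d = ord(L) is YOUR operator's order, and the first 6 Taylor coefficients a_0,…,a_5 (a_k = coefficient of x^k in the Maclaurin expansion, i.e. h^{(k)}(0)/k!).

L = (16 - 72·x + 144·x^2) + (-8 + 18·x - 72·x^2)·Dx + (1 + 9·x^2)·Dx^2  (order 2).
h: a_k = 0, -36, -144, -180, 48, -516/5, …
ICs: h(0) = 0, h′(0) = -36.

f: a_k = 0, 12, 0, -36, 0, 972/5, …
g: a_k = -3, -12, -24, -32, -32, -128/5, …
h₀=f·g: eliminate ⇒ L₀, order ≤ 2·1.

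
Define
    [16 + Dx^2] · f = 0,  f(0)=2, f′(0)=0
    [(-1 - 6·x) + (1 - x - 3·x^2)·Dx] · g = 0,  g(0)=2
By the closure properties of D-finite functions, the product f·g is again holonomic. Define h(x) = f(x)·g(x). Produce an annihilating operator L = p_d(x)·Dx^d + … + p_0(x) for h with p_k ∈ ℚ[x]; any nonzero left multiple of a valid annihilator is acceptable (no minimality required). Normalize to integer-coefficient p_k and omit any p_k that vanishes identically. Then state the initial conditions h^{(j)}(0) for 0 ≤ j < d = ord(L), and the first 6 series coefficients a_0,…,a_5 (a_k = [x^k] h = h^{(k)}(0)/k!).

L = (-10 + 16·x + 48·x^2) + (2 + 12·x)·Dx + (-1 + x + 3·x^2)·Dx^2  (order 2).
h: a_k = 4, 4, -16, -4, -28/3, -64/3, …
ICs: h(0) = 4, h′(0) = 4.

f: a_k = 2, 0, -16, 0, 64/3, 0, …
g: a_k = 2, 2, 8, 14, 38, 80, …
L₀ := L_f ⊗_s L_g (sym. prod.), ord ≤ 2.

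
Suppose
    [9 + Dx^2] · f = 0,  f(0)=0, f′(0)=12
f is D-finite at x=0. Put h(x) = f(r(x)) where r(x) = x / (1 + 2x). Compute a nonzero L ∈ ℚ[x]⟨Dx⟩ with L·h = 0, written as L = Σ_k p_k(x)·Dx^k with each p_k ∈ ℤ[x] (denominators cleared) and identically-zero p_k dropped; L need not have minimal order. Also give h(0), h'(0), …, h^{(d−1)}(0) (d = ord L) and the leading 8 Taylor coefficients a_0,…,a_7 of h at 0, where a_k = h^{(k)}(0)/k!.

L = 9 + (4 + 24·x + 48·x^2 + 32·x^3)·Dx + (1 + 8·x + 24·x^2 + 32·x^3 + 16·x^4)·Dx^2  (order 2).
h: a_k = 0, 12, -24, 30, 12, -2319/10, 975, -429483/140, …
ICs: h(0) = 0, h′(0) = 12.

f: a_k = 0, 12, 0, -18, 0, 81/10, 0, -243/140, …
h₀=f(r): pull back L_f along r ⇒ L₀.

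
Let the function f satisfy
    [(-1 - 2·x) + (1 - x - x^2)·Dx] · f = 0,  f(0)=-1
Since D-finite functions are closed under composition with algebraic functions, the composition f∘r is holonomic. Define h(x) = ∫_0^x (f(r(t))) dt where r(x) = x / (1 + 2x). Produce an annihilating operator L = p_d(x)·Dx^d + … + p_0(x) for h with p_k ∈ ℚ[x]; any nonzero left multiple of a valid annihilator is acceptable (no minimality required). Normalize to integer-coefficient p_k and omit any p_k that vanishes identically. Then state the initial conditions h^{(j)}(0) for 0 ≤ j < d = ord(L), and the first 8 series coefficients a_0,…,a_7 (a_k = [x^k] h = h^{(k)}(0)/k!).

f: a_k = -1, -1, -2, -3, -5, -8, -13, -21, …
h₀=f(r): pull back L_f along r ⇒ L₀.
h=∫₀ˣh₀: take L = L₀·Dx.
L = (-1 - 4·x)·Dx + (1 + 5·x + 7·x^2 + 2·x^3)·Dx^2  (order 2).
h: a_k = 0, -1, -1/2, 0, 1/4, -3/5, 4/3, -3, …
ICs: h(0) = 0, h′(0) = -1.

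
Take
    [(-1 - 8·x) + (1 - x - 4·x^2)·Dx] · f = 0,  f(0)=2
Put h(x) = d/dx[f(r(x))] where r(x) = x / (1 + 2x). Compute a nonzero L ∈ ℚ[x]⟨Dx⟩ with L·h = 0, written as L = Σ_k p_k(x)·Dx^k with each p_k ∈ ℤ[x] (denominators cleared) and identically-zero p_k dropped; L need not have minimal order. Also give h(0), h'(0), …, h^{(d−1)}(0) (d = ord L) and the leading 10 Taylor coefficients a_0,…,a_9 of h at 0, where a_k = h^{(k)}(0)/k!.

L = (6 + 12·x + 72·x^2 + 80·x^3) + (-1 - 15·x - 54·x^2 - 36·x^3 + 40·x^4)·Dx  (order 1).
h: a_k = 2, 12, -42, 216, -950, 4068, -16898, 68784, -275598, 1090620, …
ICs: h(0) = 2.

f: a_k = 2, 2, 10, 18, 58, 130, 362, 882, 2330, 5858, …
Substitute x→r, Dx→(1/r')Dx; clear ⇒ L₀.
Differentiate: ansatz ord ≤ ord L₀ ⇒ L.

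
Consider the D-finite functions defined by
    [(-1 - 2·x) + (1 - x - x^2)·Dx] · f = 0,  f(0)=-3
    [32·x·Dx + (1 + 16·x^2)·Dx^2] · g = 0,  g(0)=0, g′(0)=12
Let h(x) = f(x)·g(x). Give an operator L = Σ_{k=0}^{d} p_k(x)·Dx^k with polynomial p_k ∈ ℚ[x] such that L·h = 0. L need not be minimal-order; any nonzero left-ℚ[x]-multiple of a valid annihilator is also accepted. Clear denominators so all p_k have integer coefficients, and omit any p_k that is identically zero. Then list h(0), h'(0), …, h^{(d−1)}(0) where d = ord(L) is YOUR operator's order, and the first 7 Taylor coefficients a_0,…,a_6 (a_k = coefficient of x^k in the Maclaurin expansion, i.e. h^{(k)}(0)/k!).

f: a_k = -3, -3, -6, -9, -15, -24, -39, …
g: a_k = 0, 12, 0, -64, 0, 3072/5, 0, …
f·g: L₀ = L_f ⊗_s L_g, ord ≤ 1·2.
L = (2 + 32·x + 96·x^2) + (2 - 28·x + 64·x^2 + 96·x^3)·Dx + (-1 + x - 15·x^2 + 16·x^3 + 16·x^4)·Dx^2  (order 2).
h: a_k = 0, -36, -36, 120, 84, -8196/5, -7776/5, …
ICs: h(0) = 0, h′(0) = -36.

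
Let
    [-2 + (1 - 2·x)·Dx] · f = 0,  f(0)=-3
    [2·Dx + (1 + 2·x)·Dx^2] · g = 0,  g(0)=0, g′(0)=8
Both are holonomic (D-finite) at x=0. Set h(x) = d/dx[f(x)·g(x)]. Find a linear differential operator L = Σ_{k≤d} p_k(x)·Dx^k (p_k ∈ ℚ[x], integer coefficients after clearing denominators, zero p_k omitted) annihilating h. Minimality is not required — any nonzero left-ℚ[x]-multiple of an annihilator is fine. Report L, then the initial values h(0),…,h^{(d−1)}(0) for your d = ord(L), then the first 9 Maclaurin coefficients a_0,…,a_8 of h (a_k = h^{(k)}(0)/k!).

L = 16 + (2 + 20·x)·Dx + (-1 + 4·x^2)·Dx^2  (order 2).
h: a_k = -24, -48, -240, -448, -1504, -14208/5, -40832/5, -545792/35, -1443072/35, …
ICs: h(0) = -24, h′(0) = -48.

f: a_k = -3, -6, -12, -24, -48, -96, -192, -384, -768, …
g: a_k = 0, 8, -8, 32/3, -16, 128/5, -128/3, 512/7, -128, …
L₀ := L_f ⊗_s L_g (sym. prod.), ord ≤ 2.
h=h₀': d/dx-closure on L₀ ⇒ L.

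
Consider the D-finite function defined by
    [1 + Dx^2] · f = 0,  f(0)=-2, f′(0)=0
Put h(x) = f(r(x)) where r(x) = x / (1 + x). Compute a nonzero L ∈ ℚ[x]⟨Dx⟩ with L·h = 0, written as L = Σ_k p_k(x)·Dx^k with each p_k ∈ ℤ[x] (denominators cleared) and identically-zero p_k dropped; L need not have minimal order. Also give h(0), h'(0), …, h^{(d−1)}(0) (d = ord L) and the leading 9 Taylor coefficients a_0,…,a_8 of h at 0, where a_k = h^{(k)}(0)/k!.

f: a_k = -2, 0, 1, 0, -1/12, 0, 1/360, 0, -1/20160, …
L₀ from L_f via x↦r, Dx↦r'^{-1}Dx.
L = 1 + (2 + 6·x + 6·x^2 + 2·x^3)·Dx + (1 + 4·x + 6·x^2 + 4·x^3 + x^4)·Dx^2  (order 2).
h: a_k = -2, 0, 1, -2, 35/12, -11/3, 1501/360, -87/20, 16699/4032, …
ICs: h(0) = -2, h′(0) = 0.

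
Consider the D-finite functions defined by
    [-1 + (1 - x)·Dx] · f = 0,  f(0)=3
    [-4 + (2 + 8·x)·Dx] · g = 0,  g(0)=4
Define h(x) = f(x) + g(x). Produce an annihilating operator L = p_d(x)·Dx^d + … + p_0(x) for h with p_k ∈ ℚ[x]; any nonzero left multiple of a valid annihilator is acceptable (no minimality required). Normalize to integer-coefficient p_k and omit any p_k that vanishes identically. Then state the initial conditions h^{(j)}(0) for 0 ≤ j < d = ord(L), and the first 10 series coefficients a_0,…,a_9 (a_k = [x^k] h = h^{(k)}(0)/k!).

f: a_k = 3, 3, 3, 3, 3, 3, 3, 3, 3, 3, …
g: a_k = 4, 8, -8, 16, -40, 112, -336, 1056, -3432, 11440, …
f+g: L₀ = lclm(L_f,L_g), ord ≤ 1+1.
L = (-8 - 12·x) + (6 + 8·x + 36·x^2)·Dx + (1 - 3·x - 22·x^2 + 24·x^3)·Dx^2  (order 2).
h: a_k = 7, 11, -5, 19, -37, 115, -333, 1059, -3429, 11443, …
ICs: h(0) = 7, h′(0) = 11.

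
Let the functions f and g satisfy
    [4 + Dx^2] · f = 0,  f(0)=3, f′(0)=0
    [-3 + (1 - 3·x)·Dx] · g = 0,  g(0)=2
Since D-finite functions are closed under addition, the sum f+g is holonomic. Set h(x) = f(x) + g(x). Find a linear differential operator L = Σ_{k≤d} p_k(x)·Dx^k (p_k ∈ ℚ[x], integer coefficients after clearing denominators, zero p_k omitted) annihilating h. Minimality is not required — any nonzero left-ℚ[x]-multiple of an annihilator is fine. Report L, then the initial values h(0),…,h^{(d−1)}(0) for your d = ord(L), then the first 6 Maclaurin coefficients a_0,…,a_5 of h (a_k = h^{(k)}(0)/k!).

f: a_k = 3, 0, -6, 0, 2, 0, …
g: a_k = 2, 6, 18, 54, 162, 486, …
Sum ⇒ L₀ = lclm(L_f,L_g) in ℚ(x)⟨Dx⟩.
L = (-348 + 144·x - 216·x^2) + (44 - 180·x + 216·x^2 - 216·x^3)·Dx + (-87 + 36·x - 54·x^2)·Dx^2 + (11 - 45·x + 54·x^2 - 54·x^3)·Dx^3  (order 3).
h: a_k = 5, 6, 12, 54, 164, 486, …
ICs: h(0) = 5, h′(0) = 6, h′′(0) = 24.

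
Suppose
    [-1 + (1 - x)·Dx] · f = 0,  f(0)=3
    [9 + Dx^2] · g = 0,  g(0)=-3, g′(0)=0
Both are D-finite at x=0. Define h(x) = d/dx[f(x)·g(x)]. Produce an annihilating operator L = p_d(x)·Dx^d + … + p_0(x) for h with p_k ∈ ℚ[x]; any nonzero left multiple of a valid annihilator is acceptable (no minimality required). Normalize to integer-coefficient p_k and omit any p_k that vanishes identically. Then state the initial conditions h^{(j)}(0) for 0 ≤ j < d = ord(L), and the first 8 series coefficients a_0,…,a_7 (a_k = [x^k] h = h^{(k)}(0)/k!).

f: a_k = 3, 3, 3, 3, 3, 3, 3, 3, …
g: a_k = -3, 0, 27/2, 0, -81/8, 0, 243/80, 0, …
L₀ := L_f ⊗_s L_g (sym. prod.), ord ≤ 2.
h=h₀': d/dx-closure on L₀ ⇒ L.
L = (7 - 18·x + 9·x^2) + (-2 + 2·x)·Dx + (1 - 2·x + x^2)·Dx^2  (order 2).
h: a_k = -9, 63, 189/2, 9/2, 45/8, 2457/40, 5733/80, 39303/560, …
ICs: h(0) = -9, h′(0) = 63.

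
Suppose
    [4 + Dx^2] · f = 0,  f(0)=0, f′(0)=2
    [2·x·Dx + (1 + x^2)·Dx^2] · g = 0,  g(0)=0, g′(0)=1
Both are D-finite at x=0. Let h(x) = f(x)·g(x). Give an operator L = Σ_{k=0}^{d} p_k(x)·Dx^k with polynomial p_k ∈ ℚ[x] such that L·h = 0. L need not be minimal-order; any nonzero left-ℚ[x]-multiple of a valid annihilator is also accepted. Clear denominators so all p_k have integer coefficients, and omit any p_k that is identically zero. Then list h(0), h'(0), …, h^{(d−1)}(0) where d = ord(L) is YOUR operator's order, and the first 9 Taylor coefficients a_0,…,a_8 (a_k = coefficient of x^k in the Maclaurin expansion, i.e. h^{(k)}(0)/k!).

f: a_k = 0, 2, 0, -4/3, 0, 4/15, 0, -8/315, 0, …
g: a_k = 0, 1, 0, -1/3, 0, 1/5, 0, -1/7, 0, …
f·g: L₀ = L_f ⊗_s L_g, ord ≤ 2·2.
L = (160 + 464·x^2 + 464·x^4 + 256·x^6 + 64·x^8) + (96·x + 224·x^3 + 192·x^5 + 64·x^7)·Dx + (60 + 188·x^2 + 216·x^4 + 128·x^6 + 32·x^8)·Dx^2 + (24·x + 56·x^3 + 48·x^5 + 16·x^7)·Dx^3 + (5 + 18·x^2 + 25·x^4 + 16·x^6 + 4·x^8)·Dx^4  (order 4).
h: a_k = 0, 0, 2, 0, -2, 0, 10/9, 0, -2/3, …
ICs: h(0) = 0, h′(0) = 0, h′′(0) = 4, h′′′(0) = 0.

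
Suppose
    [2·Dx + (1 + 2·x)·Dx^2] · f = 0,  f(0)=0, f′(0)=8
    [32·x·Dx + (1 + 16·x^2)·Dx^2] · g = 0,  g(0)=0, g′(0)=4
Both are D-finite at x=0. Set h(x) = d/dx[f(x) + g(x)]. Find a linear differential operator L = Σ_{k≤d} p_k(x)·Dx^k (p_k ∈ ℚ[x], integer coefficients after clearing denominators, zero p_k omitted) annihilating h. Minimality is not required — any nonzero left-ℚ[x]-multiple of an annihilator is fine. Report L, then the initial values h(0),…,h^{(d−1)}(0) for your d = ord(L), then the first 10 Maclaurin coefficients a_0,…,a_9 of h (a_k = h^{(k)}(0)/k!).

f: a_k = 0, 8, -8, 32/3, -16, 128/5, -128/3, 512/7, -128, 2048/9, …
g: a_k = 0, 4, 0, -64/3, 0, 1024/5, 0, -16384/7, 0, 262144/9, …
f+g: L₀ = lclm(L_f,L_g), ord ≤ 2+2.
h₀' ⇒ L via d/dx closure of L₀.
L = (-32 - 192·x + 1536·x^2 + 1024·x^3) + (-20 - 64·x + 576·x^2 + 3072·x^3 + 2048·x^4)·Dx + (-1 + 14·x + 32·x^2 + 256·x^3 + 768·x^4 + 512·x^5)·Dx^2  (order 2).
h: a_k = 12, -16, -32, -64, 1152, -256, -15872, -1024, 264192, -4096, …
ICs: h(0) = 12, h′(0) = -16.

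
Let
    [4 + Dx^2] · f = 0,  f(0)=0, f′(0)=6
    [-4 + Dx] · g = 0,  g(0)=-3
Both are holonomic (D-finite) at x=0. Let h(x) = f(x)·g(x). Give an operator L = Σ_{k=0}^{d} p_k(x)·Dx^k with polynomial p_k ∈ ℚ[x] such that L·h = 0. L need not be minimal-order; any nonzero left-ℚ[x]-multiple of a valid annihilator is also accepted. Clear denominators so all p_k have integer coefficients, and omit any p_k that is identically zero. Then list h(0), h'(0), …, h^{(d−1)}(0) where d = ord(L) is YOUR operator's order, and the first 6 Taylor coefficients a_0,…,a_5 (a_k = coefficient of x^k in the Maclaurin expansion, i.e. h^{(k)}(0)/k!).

L = 20 - 8·Dx + Dx^2  (order 2).
h: a_k = 0, -18, -72, -132, -144, -492/5, …
ICs: h(0) = 0, h′(0) = -18.

f: a_k = 0, 6, 0, -4, 0, 4/5, …
g: a_k = -3, -12, -24, -32, -32, -128/5, …
Product ⇒ symmetric product L₀, ord ≤ 2.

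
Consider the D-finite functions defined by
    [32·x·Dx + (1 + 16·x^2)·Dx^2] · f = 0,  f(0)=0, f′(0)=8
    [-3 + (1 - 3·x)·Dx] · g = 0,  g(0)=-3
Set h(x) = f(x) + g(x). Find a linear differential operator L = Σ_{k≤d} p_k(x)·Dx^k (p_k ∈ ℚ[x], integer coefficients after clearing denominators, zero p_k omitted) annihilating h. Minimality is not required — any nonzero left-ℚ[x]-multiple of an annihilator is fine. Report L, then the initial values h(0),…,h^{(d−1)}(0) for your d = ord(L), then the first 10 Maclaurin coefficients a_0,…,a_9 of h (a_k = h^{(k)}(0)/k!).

L = (96 - 1152·x - 4608·x^2)·Dx + (-43 + 96·x - 240·x^2 - 4608·x^3)·Dx^2 + (3 + 7·x + 112·x^3 - 768·x^4)·Dx^3  (order 3).
h: a_k = -3, -1, -27, -371/3, -243, -1597/5, -2187, -78695/7, -19683, -7153/9, …
ICs: h(0) = -3, h′(0) = -1, h′′(0) = -54.

f: a_k = 0, 8, 0, -128/3, 0, 2048/5, 0, -32768/7, 0, 524288/9, …
g: a_k = -3, -9, -27, -81, -243, -729, -2187, -6561, -19683, -59049, …
Sum ⇒ L₀ = lclm(L_f,L_g) in ℚ(x)⟨Dx⟩.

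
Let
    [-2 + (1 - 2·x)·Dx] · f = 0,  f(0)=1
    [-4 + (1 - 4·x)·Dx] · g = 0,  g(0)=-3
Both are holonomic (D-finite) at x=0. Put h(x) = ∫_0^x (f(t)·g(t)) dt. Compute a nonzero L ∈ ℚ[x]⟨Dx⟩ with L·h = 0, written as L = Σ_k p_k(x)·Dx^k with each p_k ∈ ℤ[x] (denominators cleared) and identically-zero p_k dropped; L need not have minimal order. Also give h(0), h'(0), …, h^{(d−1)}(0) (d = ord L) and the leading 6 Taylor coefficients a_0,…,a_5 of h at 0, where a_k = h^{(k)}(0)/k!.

f: a_k = 1, 2, 4, 8, 16, 32, …
g: a_k = -3, -12, -48, -192, -768, -3072, …
L₀ := L_f ⊗_s L_g (sym. prod.), ord ≤ 1.
Integrate: L := L₀·Dx.
L = (-6 + 16·x)·Dx + (1 - 6·x + 8·x^2)·Dx^2  (order 2).
h: a_k = 0, -3, -9, -28, -90, -1488/5, …
ICs: h(0) = 0, h′(0) = -3.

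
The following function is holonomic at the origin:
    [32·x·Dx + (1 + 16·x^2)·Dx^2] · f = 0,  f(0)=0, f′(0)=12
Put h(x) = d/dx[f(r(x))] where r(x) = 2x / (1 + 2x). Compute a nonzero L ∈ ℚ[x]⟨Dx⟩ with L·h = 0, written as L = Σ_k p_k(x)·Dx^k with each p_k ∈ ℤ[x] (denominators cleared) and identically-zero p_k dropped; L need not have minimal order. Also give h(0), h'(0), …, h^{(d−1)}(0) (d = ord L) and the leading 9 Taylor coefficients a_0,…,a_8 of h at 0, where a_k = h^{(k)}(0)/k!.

f: a_k = 0, 12, 0, -64, 0, 3072/5, 0, -49152/7, 0, …
f∘r: x↦r, Dx↦Dx/r' in L_f ⇒ L₀.
h₀' ⇒ L via d/dx closure of L₀.
L = (4 + 136·x) + (1 + 4·x + 68·x^2)·Dx  (order 1).
h: a_k = 24, -96, -1248, 11520, 38784, -938496, 1116672, 59351040, -313337856, …
ICs: h(0) = 24.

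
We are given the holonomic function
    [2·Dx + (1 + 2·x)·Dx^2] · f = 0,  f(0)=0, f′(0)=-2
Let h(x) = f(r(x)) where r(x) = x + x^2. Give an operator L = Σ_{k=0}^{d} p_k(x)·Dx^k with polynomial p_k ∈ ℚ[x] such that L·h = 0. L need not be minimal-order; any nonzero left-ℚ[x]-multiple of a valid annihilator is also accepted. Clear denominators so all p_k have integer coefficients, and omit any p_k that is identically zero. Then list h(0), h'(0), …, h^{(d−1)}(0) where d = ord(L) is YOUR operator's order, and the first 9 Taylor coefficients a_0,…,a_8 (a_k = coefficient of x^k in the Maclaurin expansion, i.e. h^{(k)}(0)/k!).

f: a_k = 0, -2, 2, -8/3, 4, -32/5, 32/3, -128/7, 32, …
Substitute x→r, Dx→(1/r')Dx; clear ⇒ L₀.
L = (4·x + 4·x^2)·Dx + (1 + 4·x + 6·x^2 + 4·x^3)·Dx^2  (order 2).
h: a_k = 0, -2, 0, 4/3, -2, 8/5, 0, -16/7, 4, …
ICs: h(0) = 0, h′(0) = -2.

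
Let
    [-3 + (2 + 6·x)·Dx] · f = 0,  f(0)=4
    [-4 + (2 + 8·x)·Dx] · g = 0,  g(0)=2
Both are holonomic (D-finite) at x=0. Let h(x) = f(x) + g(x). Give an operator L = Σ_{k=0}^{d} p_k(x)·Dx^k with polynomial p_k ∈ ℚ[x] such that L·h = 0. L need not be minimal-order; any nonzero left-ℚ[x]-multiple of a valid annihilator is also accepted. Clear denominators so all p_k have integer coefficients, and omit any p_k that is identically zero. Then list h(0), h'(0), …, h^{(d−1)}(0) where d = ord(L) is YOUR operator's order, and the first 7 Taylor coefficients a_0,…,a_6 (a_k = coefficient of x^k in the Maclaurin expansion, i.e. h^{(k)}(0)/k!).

f: a_k = 4, 6, -9/2, 27/4, -405/32, 1701/64, -15309/256, …
g: a_k = 2, 4, -4, 8, -20, 56, -168, …
L₀ := lclm(L_f,L_g); ord L₀ ≤ 1+1.
L = -6 + (7 + 24·x)·Dx + (2 + 14·x + 24·x^2)·Dx^2  (order 2).
h: a_k = 6, 10, -17/2, 59/4, -1045/32, 5285/64, -58317/256, …
ICs: h(0) = 6, h′(0) = 10.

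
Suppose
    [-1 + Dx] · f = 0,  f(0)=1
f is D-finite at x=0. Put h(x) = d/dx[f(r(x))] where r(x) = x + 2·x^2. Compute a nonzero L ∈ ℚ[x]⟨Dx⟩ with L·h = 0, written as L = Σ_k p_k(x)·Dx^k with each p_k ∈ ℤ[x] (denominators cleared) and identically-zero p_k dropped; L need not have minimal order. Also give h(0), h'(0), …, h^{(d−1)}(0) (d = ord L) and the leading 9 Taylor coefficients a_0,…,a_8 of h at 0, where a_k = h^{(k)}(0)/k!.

L = (5 + 8·x + 16·x^2) + (-1 - 4·x)·Dx  (order 1).
h: a_k = 1, 5, 13/2, 73/6, 281/24, 1741/120, 1697/144, 57233/5040, 328753/40320, …
ICs: h(0) = 1.

f: a_k = 1, 1, 1/2, 1/6, 1/24, 1/120, 1/720, 1/5040, 1/40320, …
L₀ from L_f via x↦r, Dx↦r'^{-1}Dx.
Derive L from L₀ (diff closure).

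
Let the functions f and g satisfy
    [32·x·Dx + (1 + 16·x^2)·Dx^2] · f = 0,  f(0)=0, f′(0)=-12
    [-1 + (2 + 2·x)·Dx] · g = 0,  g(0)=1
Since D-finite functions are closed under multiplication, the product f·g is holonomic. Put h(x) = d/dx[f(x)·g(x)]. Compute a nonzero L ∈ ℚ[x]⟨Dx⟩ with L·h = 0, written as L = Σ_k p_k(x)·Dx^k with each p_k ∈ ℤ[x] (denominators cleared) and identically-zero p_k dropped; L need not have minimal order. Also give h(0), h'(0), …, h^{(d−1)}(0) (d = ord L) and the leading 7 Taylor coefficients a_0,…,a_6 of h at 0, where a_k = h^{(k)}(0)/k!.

L = (125 + 640·x - 5728·x^2 - 6144·x^3 - 768·x^4) + (268 + 1164·x - 10368·x^2 - 29696·x^3 - 21504·x^4 - 3072·x^5)·Dx + (12 - 232·x - 372·x^2 - 4096·x^3 - 9088·x^4 - 6144·x^5 - 1024·x^6)·Dx^2  (order 2).
h: a_k = -12, -12, 393/2, 125, -99509/32, -291387/160, 63582493/1280, …
ICs: h(0) = -12, h′(0) = -12.

f: a_k = 0, -12, 0, 64, 0, -3072/5, 0, …
g: a_k = 1, 1/2, -1/8, 1/16, -5/128, 7/256, -21/1024, …
L₀ := L_f ⊗_s L_g (sym. prod.), ord ≤ 2.
h₀' ⇒ L via d/dx closure of L₀.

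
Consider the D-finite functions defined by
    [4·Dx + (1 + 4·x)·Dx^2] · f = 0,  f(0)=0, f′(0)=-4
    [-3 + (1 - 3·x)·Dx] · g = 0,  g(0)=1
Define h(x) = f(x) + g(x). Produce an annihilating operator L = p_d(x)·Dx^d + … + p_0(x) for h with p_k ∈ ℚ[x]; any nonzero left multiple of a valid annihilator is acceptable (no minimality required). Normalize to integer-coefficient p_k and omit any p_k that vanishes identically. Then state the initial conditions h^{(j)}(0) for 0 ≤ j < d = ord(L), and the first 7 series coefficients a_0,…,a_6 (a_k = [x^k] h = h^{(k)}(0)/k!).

L = (-204 - 144·x)·Dx + (-11 - 312·x - 288·x^2)·Dx^2 + (5 + 11·x - 54·x^2 - 72·x^3)·Dx^3  (order 3).
h: a_k = 1, -1, 17, 17/3, 145, 191/5, 4235/3, …
ICs: h(0) = 1, h′(0) = -1, h′′(0) = 34.

f: a_k = 0, -4, 8, -64/3, 64, -1024/5, 2048/3, …
g: a_k = 1, 3, 9, 27, 81, 243, 729, …
Weyl lclm of L_f,L_g ⇒ L₀ (ord ≤ 3).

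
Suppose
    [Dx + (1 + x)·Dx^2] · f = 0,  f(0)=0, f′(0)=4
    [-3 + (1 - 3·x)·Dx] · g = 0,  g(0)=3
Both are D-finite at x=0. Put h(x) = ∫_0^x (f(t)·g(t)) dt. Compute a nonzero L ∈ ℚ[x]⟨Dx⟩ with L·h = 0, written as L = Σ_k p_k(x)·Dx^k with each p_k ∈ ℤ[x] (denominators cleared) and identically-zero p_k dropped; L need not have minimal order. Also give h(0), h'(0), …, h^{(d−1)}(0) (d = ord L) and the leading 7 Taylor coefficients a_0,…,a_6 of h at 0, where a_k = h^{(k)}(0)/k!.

f: a_k = 0, 4, -2, 4/3, -1, 4/5, -2/3, …
g: a_k = 3, 9, 27, 81, 243, 729, 2187, …
Sym-product of L_f,L_g gives L₀ (≤ ord 2).
h=∫₀ˣh₀: take L = L₀·Dx.
L = 3·Dx + (5 + 9·x)·Dx^2 + (-1 + 2·x + 3·x^2)·Dx^3  (order 3).
h: a_k = 0, 0, 6, 10, 47/2, 279/5, 1399/10, …
ICs: h(0) = 0, h′(0) = 0, h′′(0) = 12.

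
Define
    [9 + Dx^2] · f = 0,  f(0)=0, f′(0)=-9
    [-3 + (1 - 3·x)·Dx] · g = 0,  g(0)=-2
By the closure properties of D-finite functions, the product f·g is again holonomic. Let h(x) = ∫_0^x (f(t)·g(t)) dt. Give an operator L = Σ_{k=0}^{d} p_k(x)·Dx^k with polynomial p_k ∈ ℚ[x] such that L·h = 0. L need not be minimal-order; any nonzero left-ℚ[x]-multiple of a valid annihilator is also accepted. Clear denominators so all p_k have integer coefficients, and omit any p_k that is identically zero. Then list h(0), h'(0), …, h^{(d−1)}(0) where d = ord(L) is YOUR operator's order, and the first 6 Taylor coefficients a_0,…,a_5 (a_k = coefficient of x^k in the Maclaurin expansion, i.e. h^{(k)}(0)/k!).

L = (-9 + 27·x)·Dx + 6·Dx^2 + (-1 + 3·x)·Dx^3  (order 3).
h: a_k = 0, 0, 9, 18, 135/4, 81, …
ICs: h(0) = 0, h′(0) = 0, h′′(0) = 18.

f: a_k = 0, -9, 0, 27/2, 0, -243/40, …
g: a_k = -2, -6, -18, -54, -162, -486, …
f·g: L₀ = L_f ⊗_s L_g, ord ≤ 2·1.
Integrate: L := L₀·Dx.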